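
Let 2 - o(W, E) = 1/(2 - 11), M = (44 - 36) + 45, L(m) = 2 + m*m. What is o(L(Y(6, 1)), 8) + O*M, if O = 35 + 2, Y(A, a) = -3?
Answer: 17668/9 ≈ 1963.1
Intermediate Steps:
L(m) = 2 + m**2
M = 53 (M = 8 + 45 = 53)
o(W, E) = 19/9 (o(W, E) = 2 - 1/(2 - 11) = 2 - 1/(-9) = 2 - 1*(-1/9) = 2 + 1/9 = 19/9)
O = 37
o(L(Y(6, 1)), 8) + O*M = 19/9 + 37*53 = 19/9 + 1961 = 17668/9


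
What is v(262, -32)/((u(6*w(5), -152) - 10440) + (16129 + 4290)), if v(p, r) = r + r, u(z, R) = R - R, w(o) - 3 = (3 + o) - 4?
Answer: -64/9979 ≈ -0.0064135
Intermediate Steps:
w(o) = 2 + o (w(o) = 3 + ((3 + o) - 4) = 3 + (-1 + o) = 2 + o)
u(z, R) = 0
v(p, r) = 2*r
v(262, -32)/((u(6*w(5), -152) - 10440) + (16129 + 4290)) = (2*(-32))/((0 - 10440) + (16129 + 4290)) = -64/(-10440 + 20419) = -64/9979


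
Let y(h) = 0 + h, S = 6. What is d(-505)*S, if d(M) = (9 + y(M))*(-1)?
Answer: 2976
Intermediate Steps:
y(h) = h
d(M) = -9 - M (d(M) = (9 + M)*(-1) = -9 - M)
d(-505)*S = (-9 - 1*(-505))*6 = (-9 + 505)*6 = 496*6 = 2976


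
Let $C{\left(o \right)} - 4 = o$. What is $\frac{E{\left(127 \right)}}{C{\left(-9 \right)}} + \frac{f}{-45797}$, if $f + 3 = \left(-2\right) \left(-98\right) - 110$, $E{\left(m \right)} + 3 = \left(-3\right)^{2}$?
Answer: $- \frac{275197}{228985} \approx -1.2018$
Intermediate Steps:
$E{\left(m \right)} = 6$ ($E{\left(m \right)} = -3 + \left(-3\right)^{2} = -3 + 9 = 6$)
$C{\left(o \right)} = 4 + o$
$f = 83$ ($f = -3 - -86 = -3 + \left(196 - 110\right) = -3 + 86 = 83$)
$\frac{E{\left(127 \right)}}{C{\left(-9 \right)}} + \frac{f}{-45797} = \frac{6}{4 - 9} + \frac{83}{-45797} = \frac{6}{-5} + 83 \left(- \frac{1}{45797}\right) = 6 \left(- \frac{1}{5}\right) - \frac{83}{45797} = - \frac{6}{5} - \frac{83}{45797} = - \frac{275197}{228985}$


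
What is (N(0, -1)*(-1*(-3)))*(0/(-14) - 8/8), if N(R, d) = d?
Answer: 3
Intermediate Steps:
(N(0, -1)*(-1*(-3)))*(0/(-14) - 8/8) = (-(-1)*(-3))*(0/(-14) - 8/8) = (-1*3)*(0*(-1/14) - 8*1/8) = -3*(0 - 1) = -3*(-1) = 3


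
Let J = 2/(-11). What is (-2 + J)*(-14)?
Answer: 336/11 ≈ 30.545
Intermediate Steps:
J = -2/11 (J = 2*(-1/11) = -2/11 ≈ -0.18182)
(-2 + J)*(-14) = (-2 - 2/11)*(-14) = -24/11*(-14) = 336/11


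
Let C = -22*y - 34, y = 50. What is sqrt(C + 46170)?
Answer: 18*sqrt(139) ≈ 212.22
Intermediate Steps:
C = -1134 (C = -22*50 - 34 = -1100 - 34 = -1134)
sqrt(C + 46170) = sqrt(-1134 + 46170) = sqrt(45036) = 18*sqrt(139)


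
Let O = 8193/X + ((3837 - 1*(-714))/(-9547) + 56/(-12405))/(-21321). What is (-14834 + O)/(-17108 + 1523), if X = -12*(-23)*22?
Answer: 3295889949314938069/3463065773333317800 ≈ 0.95173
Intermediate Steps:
X = 6072 (X = 276*22 = 6072)
O = 299828139437051/222205054432680 (O = 8193/6072 + ((3837 - 1*(-714))/(-9547) + 56/(-12405))/(-21321) = 8193*(1/6072) + ((3837 + 714)*(-1/9547) + 56*(-1/12405))*(-1/21321) = 2731/2024 + (4551*(-1/9547) - 56/12405)*(-1/21321) = 2731/2024 + (-4551/9547 - 56/12405)*(-1/21321) = 2731/2024 - 56989787/118430535*(-1/21321) = 2731/2024 + 56989787/2525057436735 = 299828139437051/222205054432680 ≈ 1.3493)
(-14834 + O)/(-17108 + 1523) = (-14834 + 299828139437051/222205054432680)/(-17108 + 1523) = -3295889949314938069/222205054432680/(-15585) = -3295889949314938069/222205054432680*(-1/15585) = 3295889949314938069/3463065773333317800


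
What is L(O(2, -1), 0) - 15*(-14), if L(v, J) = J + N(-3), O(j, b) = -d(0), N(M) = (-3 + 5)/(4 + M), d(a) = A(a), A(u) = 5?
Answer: 212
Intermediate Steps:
d(a) = 5
N(M) = 2/(4 + M)
O(j, b) = -5 (O(j, b) = -1*5 = -5)
L(v, J) = 2 + J (L(v, J) = J + 2/(4 - 3) = J + 2/1 = J + 2*1 = J + 2 = 2 + J)
L(O(2, -1), 0) - 15*(-14) = (2 + 0) - 15*(-14) = 2 + 210 = 212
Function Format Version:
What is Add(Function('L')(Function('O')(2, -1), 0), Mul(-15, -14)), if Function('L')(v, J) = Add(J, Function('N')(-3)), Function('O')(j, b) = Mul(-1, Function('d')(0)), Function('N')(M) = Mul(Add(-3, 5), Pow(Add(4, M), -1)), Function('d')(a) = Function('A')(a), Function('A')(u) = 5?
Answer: 212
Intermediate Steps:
Function('d')(a) = 5
Function('N')(M) = Mul(2, Pow(Add(4, M), -1))
Function('O')(j, b) = -5 (Function('O')(j, b) = Mul(-1, 5) = -5)
Function('L')(v, J) = Add(2, J) (Function('L')(v, J) = Add(J, Mul(2, Pow(Add(4, -3), -1))) = Add(J, Mul(2, Pow(1, -1))) = Add(J, Mul(2, 1)) = Add(J, 2) = Add(2, J))
Add(Function('L')(Function('O')(2, -1), 0), Mul(-15, -14)) = Add(Add(2, 0), Mul(-15, -14)) = Add(2, 210) = 212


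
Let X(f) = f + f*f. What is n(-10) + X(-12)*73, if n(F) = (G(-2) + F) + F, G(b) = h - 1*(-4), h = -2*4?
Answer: 9612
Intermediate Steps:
h = -8
G(b) = -4 (G(b) = -8 - 1*(-4) = -8 + 4 = -4)
X(f) = f + f²
n(F) = -4 + 2*F (n(F) = (-4 + F) + F = -4 + 2*F)
n(-10) + X(-12)*73 = (-4 + 2*(-10)) - 12*(1 - 12)*73 = (-4 - 20) - 12*(-11)*73 = -24 + 132*73 = -24 + 9636 = 9612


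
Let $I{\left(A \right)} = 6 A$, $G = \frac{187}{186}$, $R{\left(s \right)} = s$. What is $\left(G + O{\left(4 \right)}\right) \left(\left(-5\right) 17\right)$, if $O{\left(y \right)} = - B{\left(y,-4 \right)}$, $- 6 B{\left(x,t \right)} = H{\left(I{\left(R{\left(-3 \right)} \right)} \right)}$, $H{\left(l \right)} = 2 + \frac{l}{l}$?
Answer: $- \frac{11900}{93} \approx -127.96$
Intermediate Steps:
$G = \frac{187}{186}$ ($G = 187 \cdot \frac{1}{186} = \frac{187}{186} \approx 1.0054$)
$H{\left(l \right)} = 3$ ($H{\left(l \right)} = 2 + 1 = 3$)
$B{\left(x,t \right)} = - \frac{1}{2}$ ($B{\left(x,t \right)} = \left(- \frac{1}{6}\right) 3 = - \frac{1}{2}$)
$O{\left(y \right)} = \frac{1}{2}$ ($O{\left(y \right)} = \left(-1\right) \left(- \frac{1}{2}\right) = \frac{1}{2}$)
$\left(G + O{\left(4 \right)}\right) \left(\left(-5\right) 17\right) = \left(\frac{187}{186} + \frac{1}{2}\right) \left(\left(-5\right) 17\right) = \frac{140}{93} \left(-85\right) = - \frac{11900}{93}$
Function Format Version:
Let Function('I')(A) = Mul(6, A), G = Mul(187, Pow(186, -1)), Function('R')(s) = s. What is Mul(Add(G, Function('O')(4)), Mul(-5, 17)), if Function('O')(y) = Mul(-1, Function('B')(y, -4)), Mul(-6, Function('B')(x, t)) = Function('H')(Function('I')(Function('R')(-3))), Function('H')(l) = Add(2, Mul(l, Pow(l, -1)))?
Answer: Rational(-11900, 93) ≈ -127.96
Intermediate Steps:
G = Rational(187, 186) (G = Mul(187, Rational(1, 186)) = Rational(187, 186) ≈ 1.0054)
Function('H')(l) = 3 (Function('H')(l) = Add(2, 1) = 3)
Function('B')(x, t) = Rational(-1, 2) (Function('B')(x, t) = Mul(Rational(-1, 6), 3) = Rational(-1, 2))
Function('O')(y) = Rational(1, 2) (Function('O')(y) = Mul(-1, Rational(-1, 2)) = Rational(1, 2))
Mul(Add(G, Function('O')(4)), Mul(-5, 17)) = Mul(Add(Rational(187, 186), Rational(1, 2)), Mul(-5, 17)) = Mul(Rational(140, 93), -85) = Rational(-11900, 93)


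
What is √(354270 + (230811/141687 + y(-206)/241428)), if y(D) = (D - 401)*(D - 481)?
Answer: √26111551924744754989521/271485786 ≈ 595.21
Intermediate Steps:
y(D) = (-481 + D)*(-401 + D) (y(D) = (-401 + D)*(-481 + D) = (-481 + D)*(-401 + D))
√(354270 + (230811/141687 + y(-206)/241428)) = √(354270 + (230811/141687 + (192881 + (-206)² - 882*(-206))/241428)) = √(354270 + (230811*(1/141687) + (192881 + 42436 + 181692)*(1/241428))) = √(354270 + (10991/6747 + 417009*(1/241428))) = √(354270 + (10991/6747 + 139003/80476)) = √(354270 + 1822364957/542971572) = √(192360361177397/542971572) = √26111551924744754989521/271485786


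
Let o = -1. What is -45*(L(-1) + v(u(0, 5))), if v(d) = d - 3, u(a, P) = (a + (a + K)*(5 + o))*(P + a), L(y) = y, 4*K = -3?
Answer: 855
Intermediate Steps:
K = -3/4 (K = (1/4)*(-3) = -3/4 ≈ -0.75000)
u(a, P) = (-3 + 5*a)*(P + a) (u(a, P) = (a + (a - 3/4)*(5 - 1))*(P + a) = (a + (-3/4 + a)*4)*(P + a) = (a + (-3 + 4*a))*(P + a) = (-3 + 5*a)*(P + a))
v(d) = -3 + d
-45*(L(-1) + v(u(0, 5))) = -45*(-1 + (-3 + (-3*5 - 3*0 + 5*0**2 + 5*5*0))) = -45*(-1 + (-3 + (-15 + 0 + 5*0 + 0))) = -45*(-1 + (-3 + (-15 + 0 + 0 + 0))) = -45*(-1 + (-3 - 15)) = -45*(-1 - 18) = -45*(-19) = 855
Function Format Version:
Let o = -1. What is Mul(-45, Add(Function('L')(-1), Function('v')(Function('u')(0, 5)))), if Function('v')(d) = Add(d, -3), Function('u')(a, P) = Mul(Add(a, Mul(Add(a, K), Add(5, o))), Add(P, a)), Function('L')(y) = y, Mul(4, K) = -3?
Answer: 855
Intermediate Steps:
K = Rational(-3, 4) (K = Mul(Rational(1, 4), -3) = Rational(-3, 4) ≈ -0.75000)
Function('u')(a, P) = Mul(Add(-3, Mul(5, a)), Add(P, a)) (Function('u')(a, P) = Mul(Add(a, Mul(Add(a, Rational(-3, 4)), Add(5, -1))), Add(P, a)) = Mul(Add(a, Mul(Add(Rational(-3, 4), a), 4)), Add(P, a)) = Mul(Add(a, Add(-3, Mul(4, a))), Add(P, a)) = Mul(Add(-3, Mul(5, a)), Add(P, a)))
Function('v')(d) = Add(-3, d)
Mul(-45, Add(Function('L')(-1), Function('v')(Function('u')(0, 5)))) = Mul(-45, Add(-1, Add(-3, Add(Mul(-3, 5), Mul(-3, 0), Mul(5, Pow(0, 2)), Mul(5, 5, 0))))) = Mul(-45, Add(-1, Add(-3, Add(-15, 0, Mul(5, 0), 0)))) = Mul(-45, Add(-1, Add(-3, Add(-15, 0, 0, 0)))) = Mul(-45, Add(-1, Add(-3, -15))) = Mul(-45, Add(-1, -18)) = Mul(-45, -19) = 855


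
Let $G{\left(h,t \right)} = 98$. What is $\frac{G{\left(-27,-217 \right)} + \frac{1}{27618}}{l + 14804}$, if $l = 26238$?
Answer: $\frac{2706565}{1133497956} \approx 0.0023878$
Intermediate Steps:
$\frac{G{\left(-27,-217 \right)} + \frac{1}{27618}}{l + 14804} = \frac{98 + \frac{1}{27618}}{26238 + 14804} = \frac{98 + \frac{1}{27618}}{41042} = \frac{2706565}{27618} \cdot \frac{1}{41042} = \frac{2706565}{1133497956}$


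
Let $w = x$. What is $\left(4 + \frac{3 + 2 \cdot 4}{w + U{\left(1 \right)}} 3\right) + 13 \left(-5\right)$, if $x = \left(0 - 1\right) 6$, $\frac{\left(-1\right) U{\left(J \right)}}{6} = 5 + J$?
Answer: $- \frac{865}{14} \approx -61.786$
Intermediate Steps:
$U{\left(J \right)} = -30 - 6 J$ ($U{\left(J \right)} = - 6 \left(5 + J\right) = -30 - 6 J$)
$x = -6$ ($x = \left(-1\right) 6 = -6$)
$w = -6$
$\left(4 + \frac{3 + 2 \cdot 4}{w + U{\left(1 \right)}} 3\right) + 13 \left(-5\right) = \left(4 + \frac{3 + 2 \cdot 4}{-6 - 36} \cdot 3\right) + 13 \left(-5\right) = \left(4 + \frac{3 + 8}{-6 - 36} \cdot 3\right) - 65 = \left(4 + \frac{11}{-6 - 36} \cdot 3\right) - 65 = \left(4 + \frac{11}{-42} \cdot 3\right) - 65 = \left(4 + 11 \left(- \frac{1}{42}\right) 3\right) - 65 = \left(4 - \frac{11}{14}\right) - 65 = \frac{45}{14} - 65 = - \frac{865}{14}$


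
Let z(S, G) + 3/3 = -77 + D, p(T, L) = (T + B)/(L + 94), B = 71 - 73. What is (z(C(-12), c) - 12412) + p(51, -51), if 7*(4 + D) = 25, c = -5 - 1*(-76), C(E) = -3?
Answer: -3759276/301 ≈ -12489.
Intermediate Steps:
B = -2
c = 71 (c = -5 + 76 = 71)
p(T, L) = (-2 + T)/(94 + L) (p(T, L) = (T - 2)/(L + 94) = (-2 + T)/(94 + L))
D = -3/7 (D = -4 + (⅐)*25 = -4 + 25/7 = -3/7 ≈ -0.42857)
z(S, G) = -549/7 (z(S, G) = -1 + (-77 - 3/7) = -1 - 542/7 = -549/7)
(z(C(-12), c) - 12412) + p(51, -51) = (-549/7 - 12412) + (-2 + 51)/(94 - 51) = -87433/7 + 49/43 = -3759276/301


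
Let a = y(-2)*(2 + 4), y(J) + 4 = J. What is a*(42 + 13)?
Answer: -1980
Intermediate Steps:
y(J) = -4 + J
a = -36 (a = (-4 - 2)*(2 + 4) = -6*6 = -36)
a*(42 + 13) = -36*(42 + 13) = -36*55 = -1980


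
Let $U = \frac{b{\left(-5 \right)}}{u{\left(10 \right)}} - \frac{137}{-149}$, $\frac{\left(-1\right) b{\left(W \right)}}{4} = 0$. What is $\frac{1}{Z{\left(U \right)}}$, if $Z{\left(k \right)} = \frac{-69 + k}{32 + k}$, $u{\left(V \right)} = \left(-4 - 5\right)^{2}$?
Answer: $- \frac{4905}{10144} \approx -0.48354$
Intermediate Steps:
$u{\left(V \right)} = 81$ ($u{\left(V \right)} = \left(-9\right)^{2} = 81$)
$b{\left(W \right)} = 0$ ($b{\left(W \right)} = \left(-4\right) 0 = 0$)
$U = \frac{137}{149}$ ($U = \frac{0}{81} - \frac{137}{-149} = 0 \cdot \frac{1}{81} - - \frac{137}{149} = 0 + \frac{137}{149} = \frac{137}{149} \approx 0.91946$)
$Z{\left(k \right)} = \frac{-69 + k}{32 + k}$
$\frac{1}{Z{\left(U \right)}} = \frac{1}{\frac{1}{32 + \frac{137}{149}} \left(-69 + \frac{137}{149}\right)} = \frac{1}{\frac{1}{\frac{4905}{149}} \left(- \frac{10144}{149}\right)} = \frac{1}{\frac{149}{4905} \left(- \frac{10144}{149}\right)} = \frac{1}{- \frac{10144}{4905}} = - \frac{4905}{10144}$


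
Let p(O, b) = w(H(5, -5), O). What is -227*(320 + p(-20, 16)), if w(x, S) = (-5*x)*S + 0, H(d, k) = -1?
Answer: -49940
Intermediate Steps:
w(x, S) = -5*S*x (w(x, S) = -5*S*x + 0 = -5*S*x)
p(O, b) = 5*O (p(O, b) = -5*O*(-1) = 5*O)
-227*(320 + p(-20, 16)) = -227*(320 + 5*(-20)) = -227*(320 - 100) = -227*220 = -49940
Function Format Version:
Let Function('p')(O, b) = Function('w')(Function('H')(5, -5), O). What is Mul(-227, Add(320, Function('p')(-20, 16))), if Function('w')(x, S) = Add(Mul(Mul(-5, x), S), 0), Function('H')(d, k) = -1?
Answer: -49940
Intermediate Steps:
Function('w')(x, S) = Mul(-5, S, x) (Function('w')(x, S) = Add(Mul(-5, S, x), 0) = Mul(-5, S, x))
Function('p')(O, b) = Mul(5, O) (Function('p')(O, b) = Mul(-5, O, -1) = Mul(5, O))
Mul(-227, Add(320, Function('p')(-20, 16))) = Mul(-227, Add(320, Mul(5, -20))) = Mul(-227, Add(320, -100)) = Mul(-227, 220) = -49940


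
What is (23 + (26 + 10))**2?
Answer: 3481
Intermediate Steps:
(23 + (26 + 10))**2 = (23 + 36)**2 = 59**2 = 3481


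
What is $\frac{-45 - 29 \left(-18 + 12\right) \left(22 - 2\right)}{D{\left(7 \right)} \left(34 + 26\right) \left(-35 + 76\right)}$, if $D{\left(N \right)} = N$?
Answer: $\frac{229}{1148} \approx 0.19948$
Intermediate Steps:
$\frac{-45 - 29 \left(-18 + 12\right) \left(22 - 2\right)}{D{\left(7 \right)} \left(34 + 26\right) \left(-35 + 76\right)} = \frac{-45 - 29 \left(-18 + 12\right) \left(22 - 2\right)}{7 \left(34 + 26\right) \left(-35 + 76\right)} = \frac{-45 - 29 \left(\left(-6\right) 20\right)}{7 \cdot 60 \cdot 41} = \frac{-45 - -3480}{7 \cdot 2460} = \frac{-45 + 3480}{17220} = 3435 \cdot \frac{1}{17220} = \frac{229}{1148}$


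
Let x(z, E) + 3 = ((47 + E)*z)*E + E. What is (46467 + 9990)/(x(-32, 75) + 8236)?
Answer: -56457/284492 ≈ -0.19845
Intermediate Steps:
x(z, E) = -3 + E + E*z*(47 + E) (x(z, E) = -3 + (((47 + E)*z)*E + E) = -3 + ((z*(47 + E))*E + E) = -3 + (E*z*(47 + E) + E) = -3 + (E + E*z*(47 + E)) = -3 + E + E*z*(47 + E))
(46467 + 9990)/(x(-32, 75) + 8236) = (46467 + 9990)/((-3 + 75 - 32*75² + 47*75*(-32)) + 8236) = 56457/((-3 + 75 - 32*5625 - 112800) + 8236) = 56457/((-3 + 75 - 180000 - 112800) + 8236) = 56457/(-292728 + 8236) = 56457/(-284492) = 56457*(-1/284492) = -56457/284492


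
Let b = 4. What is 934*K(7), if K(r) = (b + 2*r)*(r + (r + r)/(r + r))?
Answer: 134496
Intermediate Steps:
K(r) = (1 + r)*(4 + 2*r) (K(r) = (4 + 2*r)*(r + (r + r)/(r + r)) = (4 + 2*r)*(r + (2*r)/((2*r))) = (4 + 2*r)*(r + (2*r)*(1/(2*r))) = (4 + 2*r)*(r + 1) = (4 + 2*r)*(1 + r) = (1 + r)*(4 + 2*r))
934*K(7) = 934*(4 + 2*7² + 6*7) = 934*(4 + 2*49 + 42) = 934*(4 + 98 + 42) = 934*144 = 134496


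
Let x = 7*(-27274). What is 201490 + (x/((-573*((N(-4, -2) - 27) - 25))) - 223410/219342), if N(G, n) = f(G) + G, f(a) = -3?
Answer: 249009726530539/1235882499 ≈ 2.0148e+5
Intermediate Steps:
x = -190918
N(G, n) = -3 + G
201490 + (x/((-573*((N(-4, -2) - 27) - 25))) - 223410/219342) = 201490 + (-190918*(-1/(573*(((-3 - 4) - 27) - 25))) - 223410/219342) = 201490 + (-190918*(-1/(573*((-7 - 27) - 25))) - 223410*1/219342) = 201490 + (-190918*(-1/(573*(-34 - 25))) - 37235/36557) = 201490 + (-190918/((-573*(-59))) - 37235/36557) = 201490 + (-190918/33807 - 37235/36557) = 201490 - 8238192971/1235882499 = 249009726530539/1235882499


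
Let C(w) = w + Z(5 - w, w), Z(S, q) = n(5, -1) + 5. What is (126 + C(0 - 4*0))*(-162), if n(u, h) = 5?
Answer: -22032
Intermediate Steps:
Z(S, q) = 10 (Z(S, q) = 5 + 5 = 10)
C(w) = 10 + w (C(w) = w + 10 = 10 + w)
(126 + C(0 - 4*0))*(-162) = (126 + (10 + (0 - 4*0)))*(-162) = (126 + (10 + (0 + 0)))*(-162) = (126 + (10 + 0))*(-162) = (126 + 10)*(-162) = 136*(-162) = -22032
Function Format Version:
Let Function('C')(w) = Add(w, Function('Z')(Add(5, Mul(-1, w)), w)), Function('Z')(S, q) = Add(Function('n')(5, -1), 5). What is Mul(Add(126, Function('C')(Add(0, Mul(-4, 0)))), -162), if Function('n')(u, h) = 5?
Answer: -22032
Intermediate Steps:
Function('Z')(S, q) = 10 (Function('Z')(S, q) = Add(5, 5) = 10)
Function('C')(w) = Add(10, w) (Function('C')(w) = Add(w, 10) = Add(10, w))
Mul(Add(126, Function('C')(Add(0, Mul(-4, 0)))), -162) = Mul(Add(126, Add(10, Add(0, Mul(-4, 0)))), -162) = Mul(Add(126, Add(10, Add(0, 0))), -162) = Mul(Add(126, Add(10, 0)), -162) = Mul(Add(126, 10), -162) = Mul(136, -162) = -22032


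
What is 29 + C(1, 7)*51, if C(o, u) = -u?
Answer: -328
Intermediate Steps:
29 + C(1, 7)*51 = 29 - 1*7*51 = 29 - 7*51 = 29 - 357 = -328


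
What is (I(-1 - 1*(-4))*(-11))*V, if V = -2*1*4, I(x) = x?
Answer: 264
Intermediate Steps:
V = -8 (V = -2*4 = -8)
(I(-1 - 1*(-4))*(-11))*V = ((-1 - 1*(-4))*(-11))*(-8) = ((-1 + 4)*(-11))*(-8) = (3*(-11))*(-8) = -33*(-8) = 264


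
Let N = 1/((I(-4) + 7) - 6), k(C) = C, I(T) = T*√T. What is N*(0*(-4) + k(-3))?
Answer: -3/65 - 24*I/65 ≈ -0.046154 - 0.36923*I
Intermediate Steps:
I(T) = T^(3/2)
N = (1 + 8*I)/65 (N = 1/(((-4)^(3/2) + 7) - 6) = 1/((-8*I + 7) - 6) = 1/((7 - 8*I) - 6) = 1/(1 - 8*I) = (1 + 8*I)/65 ≈ 0.015385 + 0.12308*I)
N*(0*(-4) + k(-3)) = (1/65 + 8*I/65)*(0*(-4) - 3) = (1/65 + 8*I/65)*(0 - 3) = (1/65 + 8*I/65)*(-3) = -3/65 - 24*I/65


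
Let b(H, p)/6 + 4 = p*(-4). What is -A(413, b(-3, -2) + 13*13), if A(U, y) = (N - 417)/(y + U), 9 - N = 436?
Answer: 422/303 ≈ 1.3927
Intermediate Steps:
N = -427 (N = 9 - 1*436 = 9 - 436 = -427)
b(H, p) = -24 - 24*p (b(H, p) = -24 + 6*(p*(-4)) = -24 + 6*(-4*p) = -24 - 24*p)
A(U, y) = -844/(U + y) (A(U, y) = (-427 - 417)/(y + U) = -844/(U + y))
-A(413, b(-3, -2) + 13*13) = -(-844)/(413 + ((-24 - 24*(-2)) + 13*13)) = -(-844)/(413 + ((-24 + 48) + 169)) = -(-844)/(413 + (24 + 169)) = -(-844)/(413 + 193) = -(-844)/606 = -1*(-422/303) = 422/303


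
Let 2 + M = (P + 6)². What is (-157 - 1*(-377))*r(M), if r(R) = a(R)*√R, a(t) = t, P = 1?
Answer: 10340*√47 ≈ 70888.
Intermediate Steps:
M = 47 (M = -2 + (1 + 6)² = -2 + 7² = -2 + 49 = 47)
r(R) = R^(3/2) (r(R) = R*√R = R^(3/2))
(-157 - 1*(-377))*r(M) = (-157 - 1*(-377))*47^(3/2) = (-157 + 377)*(47*√47) = 220*(47*√47) = 10340*√47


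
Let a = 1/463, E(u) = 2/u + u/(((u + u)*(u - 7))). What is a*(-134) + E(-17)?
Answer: -161663/377808 ≈ -0.42790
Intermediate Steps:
E(u) = 1/(2*(-7 + u)) + 2/u (E(u) = 2/u + u/(((2*u)*(-7 + u))) = 2/u + u/((2*u*(-7 + u))) = 2/u + u*(1/(2*u*(-7 + u))) = 2/u + 1/(2*(-7 + u)) = 1/(2*(-7 + u)) + 2/u)
a = 1/463 ≈ 0.0021598
a*(-134) + E(-17) = (1/463)*(-134) + (½)*(-28 + 5*(-17))/(-17*(-7 - 17)) = -134/463 + (½)*(-1/17)*(-28 - 85)/(-24) = -134/463 + (½)*(-1/17)*(-1/24)*(-113) = -134/463 - 113/816 = -161663/377808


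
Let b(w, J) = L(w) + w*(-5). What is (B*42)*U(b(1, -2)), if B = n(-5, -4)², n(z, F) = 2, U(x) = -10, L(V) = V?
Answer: -1680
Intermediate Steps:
b(w, J) = -4*w (b(w, J) = w + w*(-5) = w - 5*w = -4*w)
B = 4 (B = 2² = 4)
(B*42)*U(b(1, -2)) = (4*42)*(-10) = 168*(-10) = -1680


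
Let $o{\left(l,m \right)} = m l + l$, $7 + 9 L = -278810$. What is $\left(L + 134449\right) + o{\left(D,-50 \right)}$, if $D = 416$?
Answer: $\frac{249256}{3} \approx 83085.0$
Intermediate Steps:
$L = - \frac{92939}{3}$ ($L = - \frac{7}{9} + \frac{1}{9} \left(-278810\right) = - \frac{7}{9} - \frac{278810}{9} = - \frac{92939}{3} \approx -30980.0$)
$o{\left(l,m \right)} = l + l m$ ($o{\left(l,m \right)} = l m + l = l + l m$)
$\left(L + 134449\right) + o{\left(D,-50 \right)} = \left(- \frac{92939}{3} + 134449\right) + 416 \left(1 - 50\right) = \frac{310408}{3} + 416 \left(-49\right) = \frac{310408}{3} - 20384 = \frac{249256}{3}$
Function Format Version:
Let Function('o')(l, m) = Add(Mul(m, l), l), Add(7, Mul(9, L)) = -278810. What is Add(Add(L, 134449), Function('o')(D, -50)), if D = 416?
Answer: Rational(249256, 3) ≈ 83085.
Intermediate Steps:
L = Rational(-92939, 3) (L = Add(Rational(-7, 9), Mul(Rational(1, 9), -278810)) = Add(Rational(-7, 9), Rational(-278810, 9)) = Rational(-92939, 3) ≈ -30980.)
Function('o')(l, m) = Add(l, Mul(l, m)) (Function('o')(l, m) = Add(Mul(l, m), l) = Add(l, Mul(l, m)))
Add(Add(L, 134449), Function('o')(D, -50)) = Add(Add(Rational(-92939, 3), 134449), Mul(416, Add(1, -50))) = Add(Rational(310408, 3), Mul(416, -49)) = Add(Rational(310408, 3), -20384) = Rational(249256, 3)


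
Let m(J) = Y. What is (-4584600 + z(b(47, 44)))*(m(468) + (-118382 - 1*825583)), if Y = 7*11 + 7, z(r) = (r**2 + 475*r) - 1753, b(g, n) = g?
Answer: 4305814279539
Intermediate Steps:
z(r) = -1753 + r**2 + 475*r
Y = 84 (Y = 77 + 7 = 84)
m(J) = 84
(-4584600 + z(b(47, 44)))*(m(468) + (-118382 - 1*825583)) = (-4584600 + (-1753 + 47**2 + 475*47))*(84 + (-118382 - 1*825583)) = (-4584600 + (-1753 + 2209 + 22325))*(84 + (-118382 - 825583)) = (-4584600 + 22781)*(84 - 943965) = -4561819*(-943881) = 4305814279539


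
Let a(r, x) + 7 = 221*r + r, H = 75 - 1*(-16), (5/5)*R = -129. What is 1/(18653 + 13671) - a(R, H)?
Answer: 925920981/32324 ≈ 28645.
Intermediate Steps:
R = -129
H = 91 (H = 75 + 16 = 91)
a(r, x) = -7 + 222*r (a(r, x) = -7 + (221*r + r) = -7 + 222*r)
1/(18653 + 13671) - a(R, H) = 1/(18653 + 13671) - (-7 + 222*(-129)) = 1/32324 - (-7 - 28638) = 1/32324 - 1*(-28645) = 1/32324 + 28645 = 925920981/32324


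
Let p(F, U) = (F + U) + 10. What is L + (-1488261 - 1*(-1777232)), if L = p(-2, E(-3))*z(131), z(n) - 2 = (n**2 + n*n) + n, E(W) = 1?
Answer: 599066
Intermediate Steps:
p(F, U) = 10 + F + U
z(n) = 2 + n + 2*n**2 (z(n) = 2 + ((n**2 + n*n) + n) = 2 + ((n**2 + n**2) + n) = 2 + (2*n**2 + n) = 2 + (n + 2*n**2) = 2 + n + 2*n**2)
L = 310095 (L = (10 - 2 + 1)*(2 + 131 + 2*131**2) = 9*(2 + 131 + 2*17161) = 9*(2 + 131 + 34322) = 9*34455 = 310095)
L + (-1488261 - 1*(-1777232)) = 310095 + (-1488261 - 1*(-1777232)) = 310095 + (-1488261 + 1777232) = 310095 + 288971 = 599066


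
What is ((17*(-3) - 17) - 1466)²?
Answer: 2353156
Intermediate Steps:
((17*(-3) - 17) - 1466)² = ((-51 - 17) - 1466)² = (-68 - 1466)² = (-1534)² = 2353156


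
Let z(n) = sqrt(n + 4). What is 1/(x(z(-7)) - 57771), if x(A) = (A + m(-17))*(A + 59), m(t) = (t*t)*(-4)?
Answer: I/(-125978*I + 1097*sqrt(3)) ≈ -7.9361e-6 + 1.197e-7*I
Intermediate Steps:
z(n) = sqrt(4 + n)
m(t) = -4*t**2 (m(t) = t**2*(-4) = -4*t**2)
x(A) = (-1156 + A)*(59 + A) (x(A) = (A - 4*(-17)**2)*(A + 59) = (A - 4*289)*(59 + A) = (A - 1156)*(59 + A) = (-1156 + A)*(59 + A))
1/(x(z(-7)) - 57771) = 1/((-68204 + (sqrt(4 - 7))**2 - 1097*sqrt(4 - 7)) - 57771) = 1/((-68204 + (sqrt(-3))**2 - 1097*I*sqrt(3)) - 57771) = 1/((-68204 + (I*sqrt(3))**2 - 1097*I*sqrt(3)) - 57771) = 1/((-68204 - 3 - 1097*I*sqrt(3)) - 57771) = 1/((-68207 - 1097*I*sqrt(3)) - 57771) = 1/(-125978 - 1097*I*sqrt(3))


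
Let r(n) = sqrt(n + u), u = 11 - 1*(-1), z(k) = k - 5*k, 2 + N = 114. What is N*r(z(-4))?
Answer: 224*sqrt(7) ≈ 592.65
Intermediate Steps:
N = 112 (N = -2 + 114 = 112)
z(k) = -4*k
u = 12 (u = 11 + 1 = 12)
r(n) = sqrt(12 + n) (r(n) = sqrt(n + 12) = sqrt(12 + n))
N*r(z(-4)) = 112*sqrt(12 - 4*(-4)) = 112*sqrt(12 + 16) = 112*sqrt(28) = 112*(2*sqrt(7)) = 224*sqrt(7)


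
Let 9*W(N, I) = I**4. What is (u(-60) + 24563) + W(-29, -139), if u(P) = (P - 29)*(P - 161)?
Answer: 373699129/9 ≈ 4.1522e+7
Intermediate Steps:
W(N, I) = I**4/9
u(P) = (-161 + P)*(-29 + P) (u(P) = (-29 + P)*(-161 + P) = (-161 + P)*(-29 + P))
(u(-60) + 24563) + W(-29, -139) = ((4669 + (-60)**2 - 190*(-60)) + 24563) + (1/9)*(-139)**4 = ((4669 + 3600 + 11400) + 24563) + (1/9)*373301041 = (19669 + 24563) + 373301041/9 = 44232 + 373301041/9 = 373699129/9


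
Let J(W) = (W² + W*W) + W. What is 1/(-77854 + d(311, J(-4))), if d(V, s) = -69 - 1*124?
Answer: -1/78047 ≈ -1.2813e-5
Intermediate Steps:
J(W) = W + 2*W² (J(W) = (W² + W²) + W = 2*W² + W = W + 2*W²)
d(V, s) = -193 (d(V, s) = -69 - 124 = -193)
1/(-77854 + d(311, J(-4))) = 1/(-77854 - 193) = 1/(-78047) = -1/78047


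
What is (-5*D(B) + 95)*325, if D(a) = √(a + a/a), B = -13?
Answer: 30875 - 3250*I*√3 ≈ 30875.0 - 5629.2*I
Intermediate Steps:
D(a) = √(1 + a) (D(a) = √(a + 1) = √(1 + a))
(-5*D(B) + 95)*325 = (-5*√(1 - 13) + 95)*325 = (-10*I*√3 + 95)*325 = (95 - 10*I*√3)*325 = 30875 - 3250*I*√3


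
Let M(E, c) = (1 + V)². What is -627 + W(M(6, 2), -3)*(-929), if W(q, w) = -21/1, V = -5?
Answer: 18882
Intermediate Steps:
M(E, c) = 16 (M(E, c) = (1 - 5)² = (-4)² = 16)
W(q, w) = -21 (W(q, w) = -21*1 = -21)
-627 + W(M(6, 2), -3)*(-929) = -627 - 21*(-929) = -627 + 19509 = 18882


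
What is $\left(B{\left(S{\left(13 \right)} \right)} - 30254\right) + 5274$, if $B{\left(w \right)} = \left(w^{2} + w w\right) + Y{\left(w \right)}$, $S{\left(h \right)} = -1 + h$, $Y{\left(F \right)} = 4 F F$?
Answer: $-24116$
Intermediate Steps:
$Y{\left(F \right)} = 4 F^{2}$
$B{\left(w \right)} = 6 w^{2}$ ($B{\left(w \right)} = \left(w^{2} + w w\right) + 4 w^{2} = \left(w^{2} + w^{2}\right) + 4 w^{2} = 2 w^{2} + 4 w^{2} = 6 w^{2}$)
$\left(B{\left(S{\left(13 \right)} \right)} - 30254\right) + 5274 = \left(6 \left(-1 + 13\right)^{2} - 30254\right) + 5274 = \left(6 \cdot 12^{2} - 30254\right) + 5274 = \left(6 \cdot 144 - 30254\right) + 5274 = \left(864 - 30254\right) + 5274 = -29390 + 5274 = -24116$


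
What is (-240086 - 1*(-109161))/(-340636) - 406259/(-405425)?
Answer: 191466708849/138102350300 ≈ 1.3864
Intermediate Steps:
(-240086 - 1*(-109161))/(-340636) - 406259/(-405425) = (-240086 + 109161)*(-1/340636) - 406259*(-1/405425) = -130925*(-1/340636) + 406259/405425 = 130925/340636 + 406259/405425 = 191466708849/138102350300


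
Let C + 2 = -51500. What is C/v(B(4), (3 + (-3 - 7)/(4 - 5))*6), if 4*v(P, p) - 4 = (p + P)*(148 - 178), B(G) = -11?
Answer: 103004/1003 ≈ 102.70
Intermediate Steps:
C = -51502 (C = -2 - 51500 = -51502)
v(P, p) = 1 - 15*P/2 - 15*p/2 (v(P, p) = 1 + ((p + P)*(148 - 178))/4 = 1 + ((P + p)*(-30))/4 = 1 + (-30*P - 30*p)/4 = 1 + (-15*P/2 - 15*p/2) = 1 - 15*P/2 - 15*p/2)
C/v(B(4), (3 + (-3 - 7)/(4 - 5))*6) = -51502/(1 - 15/2*(-11) - 15*(3 + (-3 - 7)/(4 - 5))*6/2) = -51502/(1 + 165/2 - 15*(3 - 10/(-1))*6/2) = -51502/(1 + 165/2 - 15*(3 - 10*(-1))*6/2) = -51502/(1 + 165/2 - 15*(3 + 10)*6/2) = -51502/(1 + 165/2 - 195*6/2) = -51502/(1 + 165/2 - 15/2*78) = -51502/(1 + 165/2 - 585) = -51502/(-1003/2) = -51502*(-2/1003) = 103004/1003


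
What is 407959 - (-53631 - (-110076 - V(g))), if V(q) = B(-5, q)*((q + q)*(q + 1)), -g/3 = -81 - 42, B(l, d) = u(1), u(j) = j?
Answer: 78454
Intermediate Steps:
B(l, d) = 1
g = 369 (g = -3*(-81 - 42) = -3*(-123) = 369)
V(q) = 2*q*(1 + q) (V(q) = 1*((q + q)*(q + 1)) = 1*((2*q)*(1 + q)) = 1*(2*q*(1 + q)) = 2*q*(1 + q))
407959 - (-53631 - (-110076 - V(g))) = 407959 - (-53631 - (-110076 - 2*369*(1 + 369))) = 407959 - (-53631 - (-110076 - 2*369*370)) = 407959 - (-53631 - (-110076 - 1*273060)) = 407959 - (-53631 - (-110076 - 273060)) = 407959 - (-53631 - 1*(-383136)) = 407959 - (-53631 + 383136) = 407959 - 1*329505 = 407959 - 329505 = 78454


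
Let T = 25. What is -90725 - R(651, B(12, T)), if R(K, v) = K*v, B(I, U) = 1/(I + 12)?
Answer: -726017/8 ≈ -90752.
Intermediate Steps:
B(I, U) = 1/(12 + I)
-90725 - R(651, B(12, T)) = -90725 - 651/(12 + 12) = -90725 - 651/24 = -90725 - 1*217/8 = -90725 - 217/8 = -726017/8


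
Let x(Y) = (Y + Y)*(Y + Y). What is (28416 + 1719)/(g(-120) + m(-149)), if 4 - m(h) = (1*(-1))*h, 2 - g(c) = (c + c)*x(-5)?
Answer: 30135/23857 ≈ 1.2632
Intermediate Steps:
x(Y) = 4*Y² (x(Y) = (2*Y)*(2*Y) = 4*Y²)
g(c) = 2 - 200*c (g(c) = 2 - (c + c)*4*(-5)² = 2 - 2*c*4*25 = 2 - 2*c*100 = 2 - 200*c)
m(h) = 4 + h (m(h) = 4 - 1*(-1)*h = 4 - (-1)*h = 4 + h)
(28416 + 1719)/(g(-120) + m(-149)) = (28416 + 1719)/((2 - 200*(-120)) + (4 - 149)) = 30135/((2 + 24000) - 145) = 30135/(24002 - 145) = 30135/23857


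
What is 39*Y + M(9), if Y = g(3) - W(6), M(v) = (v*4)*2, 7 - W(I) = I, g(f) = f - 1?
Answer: 111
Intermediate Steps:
g(f) = -1 + f
W(I) = 7 - I
M(v) = 8*v (M(v) = (4*v)*2 = 8*v)
Y = 1 (Y = (-1 + 3) - (7 - 1*6) = 2 - (7 - 6) = 2 - 1*1 = 2 - 1 = 1)
39*Y + M(9) = 39*1 + 8*9 = 39 + 72 = 111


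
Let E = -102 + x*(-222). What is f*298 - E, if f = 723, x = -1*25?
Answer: 210006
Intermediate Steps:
x = -25
E = 5448 (E = -102 - 25*(-222) = -102 + 5550 = 5448)
f*298 - E = 723*298 - 1*5448 = 215454 - 5448 = 210006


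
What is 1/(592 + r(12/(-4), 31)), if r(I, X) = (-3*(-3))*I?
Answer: 1/565 ≈ 0.0017699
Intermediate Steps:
r(I, X) = 9*I
1/(592 + r(12/(-4), 31)) = 1/(592 + 9*(12/(-4))) = 1/(592 + 9*(12*(-¼))) = 1/(592 + 9*(-3)) = 1/(592 - 27) = 1/565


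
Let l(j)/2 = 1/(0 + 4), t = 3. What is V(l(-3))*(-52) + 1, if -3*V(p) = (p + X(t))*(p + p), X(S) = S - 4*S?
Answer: -439/3 ≈ -146.33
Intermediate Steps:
l(j) = ½ (l(j) = 2/(0 + 4) = 2/4 = 2*(¼) = ½)
X(S) = -3*S
V(p) = -2*p*(-9 + p)/3 (V(p) = -(p - 3*3)*(p + p)/3 = -(p - 9)*2*p/3 = -(-9 + p)*2*p/3 = -2*p*(-9 + p)/3)
V(l(-3))*(-52) + 1 = ((⅔)*(½)*(9 - 1*½))*(-52) + 1 = ((⅔)*(½)*(9 - ½))*(-52) + 1 = ((⅔)*(½)*(17/2))*(-52) + 1 = (17/6)*(-52) + 1 = -442/3 + 1 = -439/3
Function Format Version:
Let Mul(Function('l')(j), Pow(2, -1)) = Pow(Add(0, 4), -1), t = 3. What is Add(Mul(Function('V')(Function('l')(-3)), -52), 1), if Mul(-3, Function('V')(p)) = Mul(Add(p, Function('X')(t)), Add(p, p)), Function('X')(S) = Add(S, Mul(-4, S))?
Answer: Rational(-439, 3) ≈ -146.33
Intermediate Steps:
Function('l')(j) = Rational(1, 2) (Function('l')(j) = Mul(2, Pow(Add(0, 4), -1)) = Mul(2, Pow(4, -1)) = Mul(2, Rational(1, 4)) = Rational(1, 2))
Function('X')(S) = Mul(-3, S)
Function('V')(p) = Mul(Rational(-2, 3), p, Add(-9, p)) (Function('V')(p) = Mul(Rational(-1, 3), Mul(Add(p, Mul(-3, 3)), Add(p, p))) = Mul(Rational(-1, 3), Mul(Add(p, -9), Mul(2, p))) = Mul(Rational(-1, 3), Mul(Add(-9, p), Mul(2, p))) = Mul(Rational(-1, 3), Mul(2, p, Add(-9, p))) = Mul(Rational(-2, 3), p, Add(-9, p)))
Add(Mul(Function('V')(Function('l')(-3)), -52), 1) = Add(Mul(Mul(Rational(2, 3), Rational(1, 2), Add(9, Mul(-1, Rational(1, 2)))), -52), 1) = Add(Mul(Mul(Rational(2, 3), Rational(1, 2), Add(9, Rational(-1, 2))), -52), 1) = Add(Mul(Mul(Rational(2, 3), Rational(1, 2), Rational(17, 2)), -52), 1) = Add(Mul(Rational(17, 6), -52), 1) = Add(Rational(-442, 3), 1) = Rational(-439, 3)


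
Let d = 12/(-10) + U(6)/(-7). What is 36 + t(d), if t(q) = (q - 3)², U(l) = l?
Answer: 75429/1225 ≈ 61.575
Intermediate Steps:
d = -72/35 (d = 12/(-10) + 6/(-7) = 12*(-⅒) + 6*(-⅐) = -6/5 - 6/7 = -72/35 ≈ -2.0571)
t(q) = (-3 + q)²
36 + t(d) = 36 + (-3 - 72/35)² = 36 + (-177/35)² = 36 + 31329/1225 = 75429/1225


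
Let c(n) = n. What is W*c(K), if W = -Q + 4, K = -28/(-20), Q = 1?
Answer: 21/5 ≈ 4.2000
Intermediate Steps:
K = 7/5 (K = -28*(-1/20) = 7/5 ≈ 1.4000)
W = 3 (W = -1*1 + 4 = -1 + 4 = 3)
W*c(K) = 3*(7/5) = 21/5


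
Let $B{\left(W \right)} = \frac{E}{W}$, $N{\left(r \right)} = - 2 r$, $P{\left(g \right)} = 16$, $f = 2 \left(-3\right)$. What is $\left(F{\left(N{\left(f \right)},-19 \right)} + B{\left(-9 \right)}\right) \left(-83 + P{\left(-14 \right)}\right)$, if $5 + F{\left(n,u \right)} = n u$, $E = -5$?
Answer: $\frac{140164}{9} \approx 15574.0$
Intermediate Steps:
$f = -6$
$B{\left(W \right)} = - \frac{5}{W}$
$F{\left(n,u \right)} = -5 + n u$
$\left(F{\left(N{\left(f \right)},-19 \right)} + B{\left(-9 \right)}\right) \left(-83 + P{\left(-14 \right)}\right) = \left(\left(-5 + \left(-2\right) \left(-6\right) \left(-19\right)\right) - \frac{5}{-9}\right) \left(-83 + 16\right) = \left(\left(-5 + 12 \left(-19\right)\right) - - \frac{5}{9}\right) \left(-67\right) = \left(\left(-5 - 228\right) + \frac{5}{9}\right) \left(-67\right) = \left(-233 + \frac{5}{9}\right) \left(-67\right) = \left(- \frac{2092}{9}\right) \left(-67\right) = \frac{140164}{9}$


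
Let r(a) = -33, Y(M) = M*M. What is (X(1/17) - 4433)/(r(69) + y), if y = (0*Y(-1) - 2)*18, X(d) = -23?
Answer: 4456/69 ≈ 64.580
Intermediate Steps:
Y(M) = M²
y = -36 (y = (0*(-1)² - 2)*18 = (0*1 - 2)*18 = (0 - 2)*18 = -2*18 = -36)
(X(1/17) - 4433)/(r(69) + y) = (-23 - 4433)/(-33 - 36) = -4456/(-69) = -4456*(-1/69) = 4456/69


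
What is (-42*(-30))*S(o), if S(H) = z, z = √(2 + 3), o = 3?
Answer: 1260*√5 ≈ 2817.4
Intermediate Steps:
z = √5 ≈ 2.2361
S(H) = √5
(-42*(-30))*S(o) = (-42*(-30))*√5 = 1260*√5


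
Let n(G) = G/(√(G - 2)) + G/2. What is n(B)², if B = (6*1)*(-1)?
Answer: 9/2 - 9*I*√2 ≈ 4.5 - 12.728*I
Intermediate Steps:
B = -6 (B = 6*(-1) = -6)
n(G) = G/2 + G/√(-2 + G) (n(G) = G/(√(-2 + G)) + G*(½) = G/√(-2 + G) + G/2 = G/2 + G/√(-2 + G))
n(B)² = ((½)*(-6) - 6/√(-2 - 6))² = (-3 - (-3)*I*√2/2)² = (-3 + 3*I*√2/2)²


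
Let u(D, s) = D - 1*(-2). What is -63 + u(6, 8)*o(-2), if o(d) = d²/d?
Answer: -79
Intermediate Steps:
u(D, s) = 2 + D (u(D, s) = D + 2 = 2 + D)
o(d) = d
-63 + u(6, 8)*o(-2) = -63 + (2 + 6)*(-2) = -63 + 8*(-2) = -63 - 16 = -79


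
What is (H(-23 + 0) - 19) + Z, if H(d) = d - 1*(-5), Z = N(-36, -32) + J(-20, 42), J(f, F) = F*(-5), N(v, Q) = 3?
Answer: -244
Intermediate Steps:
J(f, F) = -5*F
Z = -207 (Z = 3 - 5*42 = 3 - 210 = -207)
H(d) = 5 + d (H(d) = d + 5 = 5 + d)
(H(-23 + 0) - 19) + Z = ((5 + (-23 + 0)) - 19) - 207 = ((5 - 23) - 19) - 207 = (-18 - 19) - 207 = -37 - 207 = -244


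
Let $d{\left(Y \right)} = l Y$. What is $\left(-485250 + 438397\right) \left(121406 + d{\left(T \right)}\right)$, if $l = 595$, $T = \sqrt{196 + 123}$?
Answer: $-5688235318 - 27877535 \sqrt{319} \approx -6.1861 \cdot 10^{9}$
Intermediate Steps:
$T = \sqrt{319} \approx 17.861$
$d{\left(Y \right)} = 595 Y$
$\left(-485250 + 438397\right) \left(121406 + d{\left(T \right)}\right) = \left(-485250 + 438397\right) \left(121406 + 595 \sqrt{319}\right) = - 46853 \left(121406 + 595 \sqrt{319}\right) = -5688235318 - 27877535 \sqrt{319}$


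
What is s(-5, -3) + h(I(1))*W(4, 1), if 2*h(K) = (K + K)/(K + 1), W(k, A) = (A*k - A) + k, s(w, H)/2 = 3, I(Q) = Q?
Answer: 19/2 ≈ 9.5000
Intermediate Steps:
s(w, H) = 6 (s(w, H) = 2*3 = 6)
W(k, A) = k - A + A*k (W(k, A) = (-A + A*k) + k = k - A + A*k)
h(K) = K/(1 + K) (h(K) = ((K + K)/(K + 1))/2 = ((2*K)/(1 + K))/2 = (2*K/(1 + K))/2 = K/(1 + K))
s(-5, -3) + h(I(1))*W(4, 1) = 6 + (1/(1 + 1))*(4 - 1*1 + 1*4) = 6 + (1/2)*(4 - 1 + 4) = 6 + (1*(½))*7 = 6 + (½)*7 = 6 + 7/2 = 19/2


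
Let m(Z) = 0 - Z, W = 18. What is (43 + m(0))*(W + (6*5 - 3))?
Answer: 1935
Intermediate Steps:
m(Z) = -Z
(43 + m(0))*(W + (6*5 - 3)) = (43 - 1*0)*(18 + (6*5 - 3)) = (43 + 0)*(18 + (30 - 3)) = 43*(18 + 27) = 43*45 = 1935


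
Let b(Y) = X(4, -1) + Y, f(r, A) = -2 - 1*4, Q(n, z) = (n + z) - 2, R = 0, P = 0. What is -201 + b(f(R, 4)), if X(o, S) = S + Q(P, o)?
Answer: -206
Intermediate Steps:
Q(n, z) = -2 + n + z
f(r, A) = -6 (f(r, A) = -2 - 4 = -6)
X(o, S) = -2 + S + o (X(o, S) = S + (-2 + 0 + o) = S + (-2 + o) = -2 + S + o)
b(Y) = 1 + Y (b(Y) = (-2 - 1 + 4) + Y = 1 + Y)
-201 + b(f(R, 4)) = -201 + (1 - 6) = -201 - 5 = -206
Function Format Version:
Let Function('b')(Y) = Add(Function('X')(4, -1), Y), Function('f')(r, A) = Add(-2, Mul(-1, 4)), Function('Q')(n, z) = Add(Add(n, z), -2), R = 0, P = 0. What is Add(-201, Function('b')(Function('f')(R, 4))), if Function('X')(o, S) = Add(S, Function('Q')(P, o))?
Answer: -206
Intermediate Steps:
Function('Q')(n, z) = Add(-2, n, z)
Function('f')(r, A) = -6 (Function('f')(r, A) = Add(-2, -4) = -6)
Function('X')(o, S) = Add(-2, S, o) (Function('X')(o, S) = Add(S, Add(-2, 0, o)) = Add(S, Add(-2, o)) = Add(-2, S, o))
Function('b')(Y) = Add(1, Y) (Function('b')(Y) = Add(Add(-2, -1, 4), Y) = Add(1, Y))
Add(-201, Function('b')(Function('f')(R, 4))) = Add(-201, Add(1, -6)) = Add(-201, -5) = -206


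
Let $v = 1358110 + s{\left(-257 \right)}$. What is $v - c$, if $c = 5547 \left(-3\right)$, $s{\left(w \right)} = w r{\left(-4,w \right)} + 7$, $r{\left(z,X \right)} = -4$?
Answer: $1375786$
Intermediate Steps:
$s{\left(w \right)} = 7 - 4 w$ ($s{\left(w \right)} = w \left(-4\right) + 7 = - 4 w + 7 = 7 - 4 w$)
$c = -16641$
$v = 1359145$ ($v = 1358110 + \left(7 - -1028\right) = 1358110 + \left(7 + 1028\right) = 1358110 + 1035 = 1359145$)
$v - c = 1359145 - -16641 = 1359145 + 16641 = 1375786$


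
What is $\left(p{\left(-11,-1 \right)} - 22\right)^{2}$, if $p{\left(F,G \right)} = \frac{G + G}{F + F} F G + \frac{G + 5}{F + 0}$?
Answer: $\frac{55225}{121} \approx 456.4$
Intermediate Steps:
$p{\left(F,G \right)} = G^{2} + \frac{5 + G}{F}$ ($p{\left(F,G \right)} = \frac{2 G}{2 F} F G + \frac{5 + G}{F} = 2 G \frac{1}{2 F} F G + \frac{5 + G}{F} = \frac{G}{F} F G + \frac{5 + G}{F} = G G + \frac{5 + G}{F} = G^{2} + \frac{5 + G}{F}$)
$\left(p{\left(-11,-1 \right)} - 22\right)^{2} = \left(\frac{5 - 1 - 11 \left(-1\right)^{2}}{-11} - 22\right)^{2} = \left(- \frac{5 - 1 - 11}{11} - 22\right)^{2} = \left(\left(- \frac{1}{11}\right) \left(-7\right) - 22\right)^{2} = \left(\frac{7}{11} - 22\right)^{2} = \left(- \frac{235}{11}\right)^{2} = \frac{55225}{121}$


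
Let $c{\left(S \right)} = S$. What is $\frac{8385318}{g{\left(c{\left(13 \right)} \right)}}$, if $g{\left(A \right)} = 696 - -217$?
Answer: $\frac{8385318}{913} \approx 9184.4$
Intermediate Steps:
$g{\left(A \right)} = 913$ ($g{\left(A \right)} = 696 + 217 = 913$)
$\frac{8385318}{g{\left(c{\left(13 \right)} \right)}} = \frac{8385318}{913}$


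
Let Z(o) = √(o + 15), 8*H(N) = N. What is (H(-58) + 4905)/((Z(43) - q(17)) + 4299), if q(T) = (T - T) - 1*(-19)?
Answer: 10481185/9159171 - 19591*√58/73273368 ≈ 1.1423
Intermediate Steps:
H(N) = N/8
q(T) = 19 (q(T) = 0 + 19 = 19)
Z(o) = √(15 + o)
(H(-58) + 4905)/((Z(43) - q(17)) + 4299) = ((⅛)*(-58) + 4905)/((√(15 + 43) - 1*19) + 4299) = (-29/4 + 4905)/((√58 - 19) + 4299) = 19591/(4*((-19 + √58) + 4299)) = 19591/(4*(4280 + √58))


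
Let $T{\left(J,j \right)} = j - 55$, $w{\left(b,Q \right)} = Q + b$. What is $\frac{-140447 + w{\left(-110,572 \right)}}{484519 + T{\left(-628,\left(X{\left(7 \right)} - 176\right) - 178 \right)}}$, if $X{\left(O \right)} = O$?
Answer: $- \frac{139985}{484117} \approx -0.28916$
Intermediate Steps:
$T{\left(J,j \right)} = -55 + j$
$\frac{-140447 + w{\left(-110,572 \right)}}{484519 + T{\left(-628,\left(X{\left(7 \right)} - 176\right) - 178 \right)}} = \frac{-140447 + \left(572 - 110\right)}{484519 + \left(-55 + \left(\left(7 - 176\right) - 178\right)\right)} = \frac{-140447 + 462}{484519 - 402} = - \frac{139985}{484519 - 402} = - \frac{139985}{484117}$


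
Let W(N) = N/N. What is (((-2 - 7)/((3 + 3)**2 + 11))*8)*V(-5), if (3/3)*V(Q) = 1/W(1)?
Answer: -72/47 ≈ -1.5319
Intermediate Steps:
W(N) = 1
V(Q) = 1 (V(Q) = 1/1 = 1)
(((-2 - 7)/((3 + 3)**2 + 11))*8)*V(-5) = (((-2 - 7)/((3 + 3)**2 + 11))*8)*1 = (-9/(6**2 + 11)*8)*1 = (-9/(36 + 11)*8)*1 = (-9/47*8)*1 = (-9*1/47*8)*1 = -9/47*8*1 = -72/47*1 = -72/47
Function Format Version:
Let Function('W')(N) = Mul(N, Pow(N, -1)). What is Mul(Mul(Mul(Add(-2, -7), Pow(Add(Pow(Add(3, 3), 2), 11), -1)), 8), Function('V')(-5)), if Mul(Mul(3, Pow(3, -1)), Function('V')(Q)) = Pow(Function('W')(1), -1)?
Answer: Rational(-72, 47) ≈ -1.5319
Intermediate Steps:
Function('W')(N) = 1
Function('V')(Q) = 1 (Function('V')(Q) = Pow(1, -1) = 1)
Mul(Mul(Mul(Add(-2, -7), Pow(Add(Pow(Add(3, 3), 2), 11), -1)), 8), Function('V')(-5)) = Mul(Mul(Mul(Add(-2, -7), Pow(Add(Pow(Add(3, 3), 2), 11), -1)), 8), 1) = Mul(Mul(Mul(-9, Pow(Add(Pow(6, 2), 11), -1)), 8), 1) = Mul(Mul(Mul(-9, Pow(Add(36, 11), -1)), 8), 1) = Mul(Mul(Mul(-9, Pow(47, -1)), 8), 1) = Mul(Mul(Mul(-9, Rational(1, 47)), 8), 1) = Mul(Mul(Rational(-9, 47), 8), 1) = Mul(Rational(-72, 47), 1) = Rational(-72, 47)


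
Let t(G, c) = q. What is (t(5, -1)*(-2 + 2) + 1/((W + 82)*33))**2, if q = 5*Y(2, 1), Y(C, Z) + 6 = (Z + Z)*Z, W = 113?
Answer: 1/41409225 ≈ 2.4149e-8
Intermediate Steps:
Y(C, Z) = -6 + 2*Z**2 (Y(C, Z) = -6 + (Z + Z)*Z = -6 + (2*Z)*Z = -6 + 2*Z**2)
q = -20 (q = 5*(-6 + 2*1**2) = 5*(-6 + 2*1) = 5*(-6 + 2) = 5*(-4) = -20)
t(G, c) = -20
(t(5, -1)*(-2 + 2) + 1/((W + 82)*33))**2 = (-20*(-2 + 2) + 1/((113 + 82)*33))**2 = (-20*0 + (1/33)/195)**2 = (0 + (1/195)*(1/33))**2 = (0 + 1/6435)**2 = (1/6435)**2 = 1/41409225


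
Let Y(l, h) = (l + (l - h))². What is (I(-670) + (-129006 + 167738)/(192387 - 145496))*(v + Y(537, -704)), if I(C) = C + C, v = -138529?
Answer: -189814528958040/46891 ≈ -4.0480e+9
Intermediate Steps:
I(C) = 2*C
Y(l, h) = (-h + 2*l)²
(I(-670) + (-129006 + 167738)/(192387 - 145496))*(v + Y(537, -704)) = (2*(-670) + (-129006 + 167738)/(192387 - 145496))*(-138529 + (-704 - 2*537)²) = (-1340 + 38732/46891)*(-138529 + (-704 - 1074)²) = (-1340 + 38732*(1/46891))*(-138529 + (-1778)²) = (-1340 + 38732/46891)*(-138529 + 3161284) = -62795208/46891*3022755 = -189814528958040/46891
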